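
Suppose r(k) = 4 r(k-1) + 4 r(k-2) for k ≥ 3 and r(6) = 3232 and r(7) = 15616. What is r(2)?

Rearranging, r(k-2) = (r(k) - 4 r(k-1)) / 4.
r(5) = (15616 - 4(3232)) / 4 = 2688/4 = 672
r(4) = (3232 - 4(672)) / 4 = 544/4 = 136
r(3) = (672 - 4(136)) / 4 = 128/4 = 32
r(2) = (136 - 4(32)) / 4 = 8/4 = 2

2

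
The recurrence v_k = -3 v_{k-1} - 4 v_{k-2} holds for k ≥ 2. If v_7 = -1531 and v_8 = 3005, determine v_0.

Rearranging, v_{k-2} = (v_k + 3 v_{k-1}) / -4.
v_6 = (3005 + 3*(-1531)) / -4 = -1588/-4 = 397
v_5 = (-1531 + 3*397) / -4 = -340/-4 = 85
v_4 = (397 + 3*85) / -4 = 652/-4 = -163
v_3 = (85 + 3*(-163)) / -4 = -404/-4 = 101
v_2 = (-163 + 3*101) / -4 = 140/-4 = -35
v_1 = (101 + 3*(-35)) / -4 = -4/-4 = 1
v_0 = (-35 + 3*1) / -4 = -32/-4 = 8

8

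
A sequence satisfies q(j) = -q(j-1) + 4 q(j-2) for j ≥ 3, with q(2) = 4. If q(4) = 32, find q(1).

-3

Let q(1) = y.
q(3) = -4 + 4y
q(4) = 20 - 4y
So 20 - 4y = 32, giving y = -3.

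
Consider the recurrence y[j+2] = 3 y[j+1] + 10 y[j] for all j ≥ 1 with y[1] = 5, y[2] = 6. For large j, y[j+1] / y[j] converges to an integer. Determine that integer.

The characteristic equation is r^2 - 3r - 10 = 0, which factors as (r - 5)(r + 2) = 0.
So the roots are 5 and -2. Since |5| > |-2| and the coefficient of 5^j is non-zero, the ratio tends to 5.

5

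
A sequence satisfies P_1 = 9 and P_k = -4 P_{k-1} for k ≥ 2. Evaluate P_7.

P_2 = -4*9 = -36
P_3 = -4*(-36) = 144
P_4 = -4*144 = -576
P_5 = -4*(-576) = 2304
P_6 = -4*2304 = -9216
P_7 = -4*(-9216) = 36864

36864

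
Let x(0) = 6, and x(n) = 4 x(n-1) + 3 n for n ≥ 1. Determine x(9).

x(1) = 4*6 + 3 = 27
x(2) = 4*27 + 6 = 114
x(3) = 4*114 + 9 = 465
x(4) = 4*465 + 12 = 1872
x(5) = 4*1872 + 15 = 7503
x(6) = 4*7503 + 18 = 30030
x(7) = 4*30030 + 21 = 120141
x(8) = 4*120141 + 24 = 480588
x(9) = 4*480588 + 27 = 1922379

1922379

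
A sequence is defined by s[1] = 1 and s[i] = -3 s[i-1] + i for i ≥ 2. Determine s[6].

-135

s[2] = -3(1) + 2 = -1
s[3] = -3(-1) + 3 = 6
s[4] = -3(6) + 4 = -14
s[5] = -3(-14) + 5 = 47
s[6] = -3(47) + 6 = -135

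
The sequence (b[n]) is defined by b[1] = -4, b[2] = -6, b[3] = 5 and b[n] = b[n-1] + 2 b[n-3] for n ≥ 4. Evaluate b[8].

-41

b[4] = 5 + 2(-4) = -3
b[5] = (-3) + 2(-6) = -15
b[6] = (-15) + 2(5) = -5
b[7] = (-5) + 2(-3) = -11
b[8] = (-11) + 2(-15) = -41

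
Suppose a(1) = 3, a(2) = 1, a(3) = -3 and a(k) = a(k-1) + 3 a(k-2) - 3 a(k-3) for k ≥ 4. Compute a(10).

a(4) = (-3) + 3(1) - 3(3) = -9
a(5) = (-9) + 3(-3) - 3(1) = -21
a(6) = (-21) + 3(-9) - 3(-3) = -39
a(7) = (-39) + 3(-21) - 3(-9) = -75
a(8) = (-75) + 3(-39) - 3(-21) = -129
a(9) = (-129) + 3(-75) - 3(-39) = -237
a(10) = (-237) + 3(-129) - 3(-75) = -399

-399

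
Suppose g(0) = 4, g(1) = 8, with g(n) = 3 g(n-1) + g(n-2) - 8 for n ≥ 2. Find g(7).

g(2) = 3(8) + 4 - 8 = 20
g(3) = 3(20) + 8 - 8 = 60
g(4) = 3(60) + 20 - 8 = 192
g(5) = 3(192) + 60 - 8 = 628
g(6) = 3(628) + 192 - 8 = 2068
g(7) = 3(2068) + 628 - 8 = 6824

6824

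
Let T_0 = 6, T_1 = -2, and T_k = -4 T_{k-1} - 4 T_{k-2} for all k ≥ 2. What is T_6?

T_2 = -4*(-2) - 4*6 = -16
T_3 = -4*(-16) - 4*(-2) = 72
T_4 = -4*72 - 4*(-16) = -224
T_5 = -4*(-224) - 4*72 = 608
T_6 = -4*608 - 4*(-224) = -1536

-1536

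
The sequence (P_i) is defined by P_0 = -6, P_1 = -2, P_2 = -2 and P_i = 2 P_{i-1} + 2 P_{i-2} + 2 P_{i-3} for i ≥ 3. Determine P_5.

-140

P_3 = 2(-2) + 2(-2) + 2(-6) = -20
P_4 = 2(-20) + 2(-2) + 2(-2) = -48
P_5 = 2(-48) + 2(-20) + 2(-2) = -140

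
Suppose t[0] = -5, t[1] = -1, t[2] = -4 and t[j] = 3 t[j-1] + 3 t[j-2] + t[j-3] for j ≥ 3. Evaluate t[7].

t[3] = 3*(-4) + 3*(-1) + (-5) = -20
t[4] = 3*(-20) + 3*(-4) + (-1) = -73
t[5] = 3*(-73) + 3*(-20) + (-4) = -283
t[6] = 3*(-283) + 3*(-73) + (-20) = -1088
t[7] = 3*(-1088) + 3*(-283) + (-73) = -4186

-4186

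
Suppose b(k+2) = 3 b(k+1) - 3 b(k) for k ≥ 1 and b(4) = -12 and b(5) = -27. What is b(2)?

Rearranging, b(k-2) = (b(k) - 3 b(k-1)) / -3.
b(3) = (-27 - 3*(-12)) / -3 = 9/-3 = -3
b(2) = (-12 - 3*(-3)) / -3 = -3/-3 = 1

1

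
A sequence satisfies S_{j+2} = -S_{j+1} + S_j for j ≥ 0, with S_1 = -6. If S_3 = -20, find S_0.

Let S_0 = z.
S_2 = 6 + z
S_3 = -12 - z
So -12 - z = -20, giving z = 8.

8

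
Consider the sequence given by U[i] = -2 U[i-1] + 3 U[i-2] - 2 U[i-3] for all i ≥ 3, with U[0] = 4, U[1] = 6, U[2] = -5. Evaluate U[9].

20316

U[3] = -2(-5) + 3(6) - 2(4) = 20
U[4] = -2(20) + 3(-5) - 2(6) = -67
U[5] = -2(-67) + 3(20) - 2(-5) = 204
U[6] = -2(204) + 3(-67) - 2(20) = -649
U[7] = -2(-649) + 3(204) - 2(-67) = 2044
U[8] = -2(2044) + 3(-649) - 2(204) = -6443
U[9] = -2(-6443) + 3(2044) - 2(-649) = 20316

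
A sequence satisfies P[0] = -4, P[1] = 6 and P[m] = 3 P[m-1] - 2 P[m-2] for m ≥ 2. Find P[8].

2546

P[2] = 3*6 - 2*(-4) = 26
P[3] = 3*26 - 2*6 = 66
P[4] = 3*66 - 2*26 = 146
P[5] = 3*146 - 2*66 = 306
P[6] = 3*306 - 2*146 = 626
P[7] = 3*626 - 2*306 = 1266
P[8] = 3*1266 - 2*626 = 2546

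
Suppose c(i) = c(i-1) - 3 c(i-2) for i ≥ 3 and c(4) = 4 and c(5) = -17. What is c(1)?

-2

Rearranging, c(i-2) = (c(i) - c(i-1)) / -3.
c(3) = (-17 - 4) / -3 = -21/-3 = 7
c(2) = (4 - 7) / -3 = -3/-3 = 1
c(1) = (7 - 1) / -3 = 6/-3 = -2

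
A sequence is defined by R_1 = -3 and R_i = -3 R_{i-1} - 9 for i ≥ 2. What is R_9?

-4923

R_2 = -3(-3) - 9 = 0
R_3 = -3(0) - 9 = -9
R_4 = -3(-9) - 9 = 18
R_5 = -3(18) - 9 = -63
R_6 = -3(-63) - 9 = 180
R_7 = -3(180) - 9 = -549
R_8 = -3(-549) - 9 = 1638
R_9 = -3(1638) - 9 = -4923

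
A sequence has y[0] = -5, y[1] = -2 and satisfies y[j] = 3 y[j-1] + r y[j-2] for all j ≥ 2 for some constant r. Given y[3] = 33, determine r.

y[2] = -6 - 5r
y[3] = -18 - 17r
So -18 - 17r = 33, giving r = -3.

-3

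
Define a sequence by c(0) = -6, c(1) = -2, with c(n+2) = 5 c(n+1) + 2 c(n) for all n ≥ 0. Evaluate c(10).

c(2) = 5·(-2) + 2·(-6) = -22
c(3) = 5·(-22) + 2·(-2) = -114
c(4) = 5·(-114) + 2·(-22) = -614
c(5) = 5·(-614) + 2·(-114) = -3298
c(6) = 5·(-3298) + 2·(-614) = -17718
c(7) = 5·(-17718) + 2·(-3298) = -95186
c(8) = 5·(-95186) + 2·(-17718) = -511366
c(9) = 5·(-511366) + 2·(-95186) = -2747202
c(10) = 5·(-2747202) + 2·(-511366) = -14758742

-14758742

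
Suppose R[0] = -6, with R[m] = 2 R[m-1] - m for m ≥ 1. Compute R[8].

R[1] = 2(-6) - 1 = -13
R[2] = 2(-13) - 2 = -28
R[3] = 2(-28) - 3 = -59
R[4] = 2(-59) - 4 = -122
R[5] = 2(-122) - 5 = -249
R[6] = 2(-249) - 6 = -504
R[7] = 2(-504) - 7 = -1015
R[8] = 2(-1015) - 8 = -2038

-2038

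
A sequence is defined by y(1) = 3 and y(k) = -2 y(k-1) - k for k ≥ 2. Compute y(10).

y(2) = -2*3 - 2 = -8
y(3) = -2*(-8) - 3 = 13
y(4) = -2*13 - 4 = -30
y(5) = -2*(-30) - 5 = 55
y(6) = -2*55 - 6 = -116
y(7) = -2*(-116) - 7 = 225
y(8) = -2*225 - 8 = -458
y(9) = -2*(-458) - 9 = 907
y(10) = -2*907 - 10 = -1824

-1824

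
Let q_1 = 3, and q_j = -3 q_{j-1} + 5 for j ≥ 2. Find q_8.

q_2 = -3·3 + 5 = -4
q_3 = -3·(-4) + 5 = 17
q_4 = -3·17 + 5 = -46
q_5 = -3·(-46) + 5 = 143
q_6 = -3·143 + 5 = -424
q_7 = -3·(-424) + 5 = 1277
q_8 = -3·1277 + 5 = -3826

-3826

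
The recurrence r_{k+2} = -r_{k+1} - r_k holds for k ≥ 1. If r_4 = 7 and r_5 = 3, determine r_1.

Rearranging, r_{k-2} = -(r_k + r_{k-1}).
r_3 = -(3 + 7) = -10
r_2 = -(7 + (-10)) = 3
r_1 = -(-10 + 3) = 7

7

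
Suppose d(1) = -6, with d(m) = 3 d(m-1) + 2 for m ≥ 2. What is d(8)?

-10936

d(2) = 3(-6) + 2 = -16
d(3) = 3(-16) + 2 = -46
d(4) = 3(-46) + 2 = -136
d(5) = 3(-136) + 2 = -406
d(6) = 3(-406) + 2 = -1216
d(7) = 3(-1216) + 2 = -3646
d(8) = 3(-3646) + 2 = -10936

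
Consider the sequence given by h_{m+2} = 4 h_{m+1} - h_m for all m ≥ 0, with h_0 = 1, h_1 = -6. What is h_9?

h_2 = 4(-6) - 1 = -25
h_3 = 4(-25) - (-6) = -94
h_4 = 4(-94) - (-25) = -351
h_5 = 4(-351) - (-94) = -1310
h_6 = 4(-1310) - (-351) = -4889
h_7 = 4(-4889) - (-1310) = -18246
h_8 = 4(-18246) - (-4889) = -68095
h_9 = 4(-68095) - (-18246) = -254134

-254134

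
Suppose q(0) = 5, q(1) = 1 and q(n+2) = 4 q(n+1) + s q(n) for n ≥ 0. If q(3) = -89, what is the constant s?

-5

q(2) = 4 + 5s
q(3) = 16 + 21s
So 16 + 21s = -89, giving s = -5.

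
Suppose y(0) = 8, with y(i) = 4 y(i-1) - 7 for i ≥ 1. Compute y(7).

92845

y(1) = 4·8 - 7 = 25
y(2) = 4·25 - 7 = 93
y(3) = 4·93 - 7 = 365
y(4) = 4·365 - 7 = 1453
y(5) = 4·1453 - 7 = 5805
y(6) = 4·5805 - 7 = 23213
y(7) = 4·23213 - 7 = 92845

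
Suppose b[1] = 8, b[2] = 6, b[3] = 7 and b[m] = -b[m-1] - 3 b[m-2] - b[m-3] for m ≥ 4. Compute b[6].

b[4] = -7 - 3(6) - 8 = -33
b[5] = -(-33) - 3(7) - 6 = 6
b[6] = -6 - 3(-33) - 7 = 86

86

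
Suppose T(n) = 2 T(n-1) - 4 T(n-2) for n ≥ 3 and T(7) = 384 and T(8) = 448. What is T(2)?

7

Rearranging, T(n-2) = (T(n) - 2 T(n-1)) / -4.
T(6) = (448 - 2(384)) / -4 = -320/-4 = 80
T(5) = (384 - 2(80)) / -4 = 224/-4 = -56
T(4) = (80 - 2(-56)) / -4 = 192/-4 = -48
T(3) = (-56 - 2(-48)) / -4 = 40/-4 = -10
T(2) = (-48 - 2(-10)) / -4 = -28/-4 = 7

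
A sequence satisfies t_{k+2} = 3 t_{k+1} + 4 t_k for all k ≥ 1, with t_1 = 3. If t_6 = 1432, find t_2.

4

Let t_2 = w.
t_3 = 12 + 3w
t_4 = 36 + 13w
t_5 = 156 + 51w
t_6 = 612 + 205w
So 612 + 205w = 1432, giving w = 4.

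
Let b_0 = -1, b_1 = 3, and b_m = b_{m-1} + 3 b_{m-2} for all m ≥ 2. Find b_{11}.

4572

b_2 = 3 + 3*(-1) = 0
b_3 = 0 + 3*3 = 9
b_4 = 9 + 3*0 = 9
b_5 = 9 + 3*9 = 36
b_6 = 36 + 3*9 = 63
b_7 = 63 + 3*36 = 171
b_8 = 171 + 3*63 = 360
b_9 = 360 + 3*171 = 873
b_{10} = 873 + 3*360 = 1953
b_{11} = 1953 + 3*873 = 4572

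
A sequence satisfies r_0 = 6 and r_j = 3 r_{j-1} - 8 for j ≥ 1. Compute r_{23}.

The fixed point is -8/(1 - 3) = 4, so r_j - 4 = 3(r_{j-1} - 4).
Hence r_j = 2·3^j + 4.
r_{23} = 2·3^{23} + 4 = 2·94143178827 + 4 = 188286357658.

188286357658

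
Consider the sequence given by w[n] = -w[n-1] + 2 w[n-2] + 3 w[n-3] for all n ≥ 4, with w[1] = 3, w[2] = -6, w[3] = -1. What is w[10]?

w[4] = -(-1) + 2(-6) + 3(3) = -2
w[5] = -(-2) + 2(-1) + 3(-6) = -18
w[6] = -(-18) + 2(-2) + 3(-1) = 11
w[7] = -11 + 2(-18) + 3(-2) = -53
w[8] = -(-53) + 2(11) + 3(-18) = 21
w[9] = -21 + 2(-53) + 3(11) = -94
w[10] = -(-94) + 2(21) + 3(-53) = -23

-23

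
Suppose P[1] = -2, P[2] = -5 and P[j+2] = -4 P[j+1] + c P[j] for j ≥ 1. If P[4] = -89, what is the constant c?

-3

P[3] = 20 - 2c
P[4] = -80 + 3c
So -80 + 3c = -89, giving c = -3.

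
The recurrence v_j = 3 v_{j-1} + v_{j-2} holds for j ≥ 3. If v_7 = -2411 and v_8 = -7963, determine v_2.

Rearranging, v_{j-2} = v_j - 3 v_{j-1}.
v_6 = -7963 - 3(-2411) = -730
v_5 = -2411 - 3(-730) = -221
v_4 = -730 - 3(-221) = -67
v_3 = -221 - 3(-67) = -20
v_2 = -67 - 3(-20) = -7

-7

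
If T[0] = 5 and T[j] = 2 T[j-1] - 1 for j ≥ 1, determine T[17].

The fixed point is -1/(1 - 2) = 1, so T[j] - 1 = 2(T[j-1] - 1).
Hence T[j] = 4·2^j + 1.
T[17] = 4·2^{17} + 1 = 4·131072 + 1 = 524289.

524289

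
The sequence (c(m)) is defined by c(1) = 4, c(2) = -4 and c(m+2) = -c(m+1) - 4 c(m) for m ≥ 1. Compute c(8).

c(3) = -(-4) - 4(4) = -12
c(4) = -(-12) - 4(-4) = 28
c(5) = -28 - 4(-12) = 20
c(6) = -20 - 4(28) = -132
c(7) = -(-132) - 4(20) = 52
c(8) = -52 - 4(-132) = 476

476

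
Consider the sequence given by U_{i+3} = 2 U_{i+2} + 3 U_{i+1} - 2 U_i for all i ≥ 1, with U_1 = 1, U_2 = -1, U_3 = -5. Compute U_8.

U_4 = 2·(-5) + 3·(-1) - 2·1 = -15
U_5 = 2·(-15) + 3·(-5) - 2·(-1) = -43
U_6 = 2·(-43) + 3·(-15) - 2·(-5) = -121
U_7 = 2·(-121) + 3·(-43) - 2·(-15) = -341
U_8 = 2·(-341) + 3·(-121) - 2·(-43) = -959

-959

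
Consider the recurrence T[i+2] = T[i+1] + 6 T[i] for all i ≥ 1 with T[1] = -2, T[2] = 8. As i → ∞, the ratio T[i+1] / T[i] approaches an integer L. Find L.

The characteristic equation is r^2 - r - 6 = 0, which factors as (r - 3)(r + 2) = 0.
So the roots are 3 and -2. Since |3| > |-2| and the coefficient of 3^i is non-zero, the ratio tends to 3.

3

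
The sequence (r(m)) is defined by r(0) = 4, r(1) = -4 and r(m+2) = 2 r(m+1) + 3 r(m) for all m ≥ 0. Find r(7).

r(2) = 2(-4) + 3(4) = 4
r(3) = 2(4) + 3(-4) = -4
r(4) = 2(-4) + 3(4) = 4
r(5) = 2(4) + 3(-4) = -4
r(6) = 2(-4) + 3(4) = 4
r(7) = 2(4) + 3(-4) = -4

-4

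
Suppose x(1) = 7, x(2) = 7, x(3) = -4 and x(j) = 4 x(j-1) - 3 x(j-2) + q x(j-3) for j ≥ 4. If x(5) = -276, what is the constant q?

x(4) = -37 + 7q
x(5) = -136 + 35q
So -136 + 35q = -276, giving q = -4.

-4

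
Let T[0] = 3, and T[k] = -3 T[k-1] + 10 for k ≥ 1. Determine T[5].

-119

T[1] = -3·3 + 10 = 1
T[2] = -3·1 + 10 = 7
T[3] = -3·7 + 10 = -11
T[4] = -3·(-11) + 10 = 43
T[5] = -3·43 + 10 = -119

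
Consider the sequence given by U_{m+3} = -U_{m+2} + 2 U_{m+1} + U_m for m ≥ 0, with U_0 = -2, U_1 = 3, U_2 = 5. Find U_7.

U_3 = -5 + 2*3 + (-2) = -1
U_4 = -(-1) + 2*5 + 3 = 14
U_5 = -14 + 2*(-1) + 5 = -11
U_6 = -(-11) + 2*14 + (-1) = 38
U_7 = -38 + 2*(-11) + 14 = -46

-46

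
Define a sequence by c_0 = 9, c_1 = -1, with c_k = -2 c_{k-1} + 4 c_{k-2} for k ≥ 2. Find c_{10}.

c_2 = -2·(-1) + 4·9 = 38
c_3 = -2·38 + 4·(-1) = -80
c_4 = -2·(-80) + 4·38 = 312
c_5 = -2·312 + 4·(-80) = -944
c_6 = -2·(-944) + 4·312 = 3136
c_7 = -2·3136 + 4·(-944) = -10048
c_8 = -2·(-10048) + 4·3136 = 32640
c_9 = -2·32640 + 4·(-10048) = -105472
c_{10} = -2·(-105472) + 4·32640 = 341504

341504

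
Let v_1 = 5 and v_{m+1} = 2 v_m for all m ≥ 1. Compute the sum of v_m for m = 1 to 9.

2555

v_2 = 2·5 = 10
v_3 = 2·10 = 20
v_4 = 2·20 = 40
v_5 = 2·40 = 80
v_6 = 2·80 = 160
v_7 = 2·160 = 320
v_8 = 2·320 = 640
v_9 = 2·640 = 1280
Sum = 5 + 10 + 20 + 40 + 80 + 160 + 320 + 640 + 1280 = 2555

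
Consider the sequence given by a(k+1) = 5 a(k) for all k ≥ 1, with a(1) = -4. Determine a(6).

-12500

a(2) = 5(-4) = -20
a(3) = 5(-20) = -100
a(4) = 5(-100) = -500
a(5) = 5(-500) = -2500
a(6) = 5(-2500) = -12500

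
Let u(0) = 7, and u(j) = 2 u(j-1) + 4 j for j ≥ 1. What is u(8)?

3800

u(1) = 2(7) + 4 = 18
u(2) = 2(18) + 8 = 44
u(3) = 2(44) + 12 = 100
u(4) = 2(100) + 16 = 216
u(5) = 2(216) + 20 = 452
u(6) = 2(452) + 24 = 928
u(7) = 2(928) + 28 = 1884
u(8) = 2(1884) + 32 = 3800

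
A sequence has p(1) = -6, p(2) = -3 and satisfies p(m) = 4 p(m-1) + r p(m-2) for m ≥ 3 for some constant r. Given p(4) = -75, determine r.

p(3) = -12 - 6r
p(4) = -48 - 27r
So -48 - 27r = -75, giving r = 1.

1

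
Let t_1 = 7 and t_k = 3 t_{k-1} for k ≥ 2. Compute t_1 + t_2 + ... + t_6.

2548

t_2 = 3(7) = 21
t_3 = 3(21) = 63
t_4 = 3(63) = 189
t_5 = 3(189) = 567
t_6 = 3(567) = 1701
Sum = 7 + 21 + 63 + 189 + 567 + 1701 = 2548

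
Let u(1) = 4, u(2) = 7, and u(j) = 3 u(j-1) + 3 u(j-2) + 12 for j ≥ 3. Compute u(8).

u(3) = 3·7 + 3·4 + 12 = 45
u(4) = 3·45 + 3·7 + 12 = 168
u(5) = 3·168 + 3·45 + 12 = 651
u(6) = 3·651 + 3·168 + 12 = 2469
u(7) = 3·2469 + 3·651 + 12 = 9372
u(8) = 3·9372 + 3·2469 + 12 = 35535

35535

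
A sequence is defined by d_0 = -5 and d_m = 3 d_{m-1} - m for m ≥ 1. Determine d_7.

-12571

d_1 = 3*(-5) - 1 = -16
d_2 = 3*(-16) - 2 = -50
d_3 = 3*(-50) - 3 = -153
d_4 = 3*(-153) - 4 = -463
d_5 = 3*(-463) - 5 = -1394
d_6 = 3*(-1394) - 6 = -4188
d_7 = 3*(-4188) - 7 = -12571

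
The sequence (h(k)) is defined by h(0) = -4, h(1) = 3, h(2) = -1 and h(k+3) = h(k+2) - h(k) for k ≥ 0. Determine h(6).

h(3) = (-1) - (-4) = 3
h(4) = 3 - 3 = 0
h(5) = 0 - (-1) = 1
h(6) = 1 - 3 = -2

-2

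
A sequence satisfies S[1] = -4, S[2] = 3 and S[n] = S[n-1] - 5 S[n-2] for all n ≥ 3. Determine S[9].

S[3] = 3 - 5(-4) = 23
S[4] = 23 - 5(3) = 8
S[5] = 8 - 5(23) = -107
S[6] = (-107) - 5(8) = -147
S[7] = (-147) - 5(-107) = 388
S[8] = 388 - 5(-147) = 1123
S[9] = 1123 - 5(388) = -817

-817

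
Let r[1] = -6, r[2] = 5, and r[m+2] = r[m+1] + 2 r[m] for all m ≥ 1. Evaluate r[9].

-91

r[3] = 5 + 2·(-6) = -7
r[4] = (-7) + 2·5 = 3
r[5] = 3 + 2·(-7) = -11
r[6] = (-11) + 2·3 = -5
r[7] = (-5) + 2·(-11) = -27
r[8] = (-27) + 2·(-5) = -37
r[9] = (-37) + 2·(-27) = -91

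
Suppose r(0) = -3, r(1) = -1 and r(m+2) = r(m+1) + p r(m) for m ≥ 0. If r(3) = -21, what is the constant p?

5

r(2) = -1 - 3p
r(3) = -1 - 4p
So -1 - 4p = -21, giving p = 5.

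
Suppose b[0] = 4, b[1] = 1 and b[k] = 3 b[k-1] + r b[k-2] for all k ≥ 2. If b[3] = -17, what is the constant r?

b[2] = 3 + 4r
b[3] = 9 + 13r
So 9 + 13r = -17, giving r = -2.

-2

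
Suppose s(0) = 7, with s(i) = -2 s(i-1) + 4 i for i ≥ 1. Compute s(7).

-772

s(1) = -2*7 + 4 = -10
s(2) = -2*(-10) + 8 = 28
s(3) = -2*28 + 12 = -44
s(4) = -2*(-44) + 16 = 104
s(5) = -2*104 + 20 = -188
s(6) = -2*(-188) + 24 = 400
s(7) = -2*400 + 28 = -772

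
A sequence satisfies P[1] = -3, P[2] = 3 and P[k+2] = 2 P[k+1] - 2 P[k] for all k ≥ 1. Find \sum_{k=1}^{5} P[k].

42

P[3] = 2*3 - 2*(-3) = 12
P[4] = 2*12 - 2*3 = 18
P[5] = 2*18 - 2*12 = 12
Sum = (-3) + 3 + 12 + 18 + 12 = 42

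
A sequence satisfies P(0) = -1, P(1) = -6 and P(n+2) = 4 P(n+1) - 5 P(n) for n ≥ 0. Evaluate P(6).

-59

P(2) = 4*(-6) - 5*(-1) = -19
P(3) = 4*(-19) - 5*(-6) = -46
P(4) = 4*(-46) - 5*(-19) = -89
P(5) = 4*(-89) - 5*(-46) = -126
P(6) = 4*(-126) - 5*(-89) = -59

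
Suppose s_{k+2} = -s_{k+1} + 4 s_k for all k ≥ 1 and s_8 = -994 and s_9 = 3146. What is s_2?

6

Rearranging, s_{k-2} = (s_k + s_{k-1}) / 4.
s_7 = (3146 + (-994)) / 4 = 2152/4 = 538
s_6 = (-994 + 538) / 4 = -456/4 = -114
s_5 = (538 + (-114)) / 4 = 424/4 = 106
s_4 = (-114 + 106) / 4 = -8/4 = -2
s_3 = (106 + (-2)) / 4 = 104/4 = 26
s_2 = (-2 + 26) / 4 = 24/4 = 6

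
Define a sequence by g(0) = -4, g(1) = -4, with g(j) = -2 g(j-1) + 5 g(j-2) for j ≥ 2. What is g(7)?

g(2) = -2(-4) + 5(-4) = -12
g(3) = -2(-12) + 5(-4) = 4
g(4) = -2(4) + 5(-12) = -68
g(5) = -2(-68) + 5(4) = 156
g(6) = -2(156) + 5(-68) = -652
g(7) = -2(-652) + 5(156) = 2084

2084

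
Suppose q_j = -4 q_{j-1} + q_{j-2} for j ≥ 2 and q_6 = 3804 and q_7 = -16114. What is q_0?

4

Rearranging, q_{j-2} = q_j + 4 q_{j-1}.
q_5 = -16114 + 4(3804) = -898
q_4 = 3804 + 4(-898) = 212
q_3 = -898 + 4(212) = -50
q_2 = 212 + 4(-50) = 12
q_1 = -50 + 4(12) = -2
q_0 = 12 + 4(-2) = 4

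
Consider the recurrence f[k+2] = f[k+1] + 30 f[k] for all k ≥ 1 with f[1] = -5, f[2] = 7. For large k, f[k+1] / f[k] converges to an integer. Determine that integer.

The characteristic equation is r^2 - r - 30 = 0, which factors as (r - 6)(r + 5) = 0.
So the roots are 6 and -5. Since |6| > |-5| and the coefficient of 6^k is non-zero, the ratio tends to 6.

6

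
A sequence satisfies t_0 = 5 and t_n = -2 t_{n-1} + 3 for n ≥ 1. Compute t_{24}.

The fixed point is 3/(1 + 2) = 1, so t_n - 1 = -2(t_{n-1} - 1).
Hence t_n = 4·(-2)^n + 1.
t_{24} = 4·(-2)^{24} + 1 = 4·16777216 + 1 = 67108865.

67108865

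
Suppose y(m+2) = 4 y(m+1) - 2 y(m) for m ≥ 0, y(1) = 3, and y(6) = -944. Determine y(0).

Let y(0) = z.
y(2) = 12 - 2z
y(3) = 42 - 8z
y(4) = 144 - 28z
y(5) = 492 - 96z
y(6) = 1680 - 328z
So 1680 - 328z = -944, giving z = 8.

8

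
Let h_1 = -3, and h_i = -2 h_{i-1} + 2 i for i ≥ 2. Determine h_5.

h_2 = -2(-3) + 4 = 10
h_3 = -2(10) + 6 = -14
h_4 = -2(-14) + 8 = 36
h_5 = -2(36) + 10 = -62

-62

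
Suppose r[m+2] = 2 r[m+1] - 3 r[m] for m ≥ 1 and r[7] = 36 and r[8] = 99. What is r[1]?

2

Rearranging, r[m-2] = (r[m] - 2 r[m-1]) / -3.
r[6] = (99 - 2*36) / -3 = 27/-3 = -9
r[5] = (36 - 2*(-9)) / -3 = 54/-3 = -18
r[4] = (-9 - 2*(-18)) / -3 = 27/-3 = -9
r[3] = (-18 - 2*(-9)) / -3 = 0/-3 = 0
r[2] = (-9 - 2*0) / -3 = -9/-3 = 3
r[1] = (0 - 2*3) / -3 = -6/-3 = 2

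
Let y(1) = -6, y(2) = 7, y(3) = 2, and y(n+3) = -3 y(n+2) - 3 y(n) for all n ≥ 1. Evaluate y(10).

18954

y(4) = -3(2) - 3(-6) = 12
y(5) = -3(12) - 3(7) = -57
y(6) = -3(-57) - 3(2) = 165
y(7) = -3(165) - 3(12) = -531
y(8) = -3(-531) - 3(-57) = 1764
y(9) = -3(1764) - 3(165) = -5787
y(10) = -3(-5787) - 3(-531) = 18954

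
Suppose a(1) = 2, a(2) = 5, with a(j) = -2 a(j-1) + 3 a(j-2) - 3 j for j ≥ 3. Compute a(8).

2741

a(3) = -2*5 + 3*2 - 9 = -13
a(4) = -2*(-13) + 3*5 - 12 = 29
a(5) = -2*29 + 3*(-13) - 15 = -112
a(6) = -2*(-112) + 3*29 - 18 = 293
a(7) = -2*293 + 3*(-112) - 21 = -943
a(8) = -2*(-943) + 3*293 - 24 = 2741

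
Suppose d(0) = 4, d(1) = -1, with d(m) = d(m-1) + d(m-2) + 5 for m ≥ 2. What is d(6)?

72

d(2) = (-1) + 4 + 5 = 8
d(3) = 8 + (-1) + 5 = 12
d(4) = 12 + 8 + 5 = 25
d(5) = 25 + 12 + 5 = 42
d(6) = 42 + 25 + 5 = 72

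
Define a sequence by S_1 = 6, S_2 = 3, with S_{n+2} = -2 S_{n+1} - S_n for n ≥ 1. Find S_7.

S_3 = -2(3) - 6 = -12
S_4 = -2(-12) - 3 = 21
S_5 = -2(21) - (-12) = -30
S_6 = -2(-30) - 21 = 39
S_7 = -2(39) - (-30) = -48

-48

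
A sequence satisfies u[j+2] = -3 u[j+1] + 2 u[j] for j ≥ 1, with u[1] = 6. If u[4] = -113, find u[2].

-7

Let u[2] = z.
u[3] = 12 - 3z
u[4] = -36 + 11z
So -36 + 11z = -113, giving z = -7.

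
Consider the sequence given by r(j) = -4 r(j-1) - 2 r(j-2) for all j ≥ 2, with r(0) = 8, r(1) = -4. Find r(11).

r(2) = -4(-4) - 2(8) = 0
r(3) = -4(0) - 2(-4) = 8
r(4) = -4(8) - 2(0) = -32
r(5) = -4(-32) - 2(8) = 112
r(6) = -4(112) - 2(-32) = -384
r(7) = -4(-384) - 2(112) = 1312
r(8) = -4(1312) - 2(-384) = -4480
r(9) = -4(-4480) - 2(1312) = 15296
r(10) = -4(15296) - 2(-4480) = -52224
r(11) = -4(-52224) - 2(15296) = 178304

178304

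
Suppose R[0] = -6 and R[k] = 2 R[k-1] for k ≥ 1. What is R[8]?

-1536

R[1] = 2(-6) = -12
R[2] = 2(-12) = -24
R[3] = 2(-24) = -48
R[4] = 2(-48) = -96
R[5] = 2(-96) = -192
R[6] = 2(-192) = -384
R[7] = 2(-384) = -768
R[8] = 2(-768) = -1536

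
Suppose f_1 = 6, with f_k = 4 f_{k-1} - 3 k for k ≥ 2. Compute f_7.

15027

f_2 = 4(6) - 6 = 18
f_3 = 4(18) - 9 = 63
f_4 = 4(63) - 12 = 240
f_5 = 4(240) - 15 = 945
f_6 = 4(945) - 18 = 3762
f_7 = 4(3762) - 21 = 15027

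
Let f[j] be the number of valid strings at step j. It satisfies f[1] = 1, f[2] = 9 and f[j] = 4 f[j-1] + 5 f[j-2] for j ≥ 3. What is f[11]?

f[3] = 4(9) + 5(1) = 41
f[4] = 4(41) + 5(9) = 209
f[5] = 4(209) + 5(41) = 1041
f[6] = 4(1041) + 5(209) = 5209
f[7] = 4(5209) + 5(1041) = 26041
f[8] = 4(26041) + 5(5209) = 130209
f[9] = 4(130209) + 5(26041) = 651041
f[10] = 4(651041) + 5(130209) = 3255209
f[11] = 4(3255209) + 5(651041) = 16276041

16276041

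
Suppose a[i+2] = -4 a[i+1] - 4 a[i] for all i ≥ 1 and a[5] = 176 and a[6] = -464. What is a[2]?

-1

Rearranging, a[i-2] = (a[i] + 4 a[i-1]) / -4.
a[4] = (-464 + 4*176) / -4 = 240/-4 = -60
a[3] = (176 + 4*(-60)) / -4 = -64/-4 = 16
a[2] = (-60 + 4*16) / -4 = 4/-4 = -1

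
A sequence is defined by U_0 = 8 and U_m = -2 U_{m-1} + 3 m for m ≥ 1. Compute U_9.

U_1 = -2*8 + 3 = -13
U_2 = -2*(-13) + 6 = 32
U_3 = -2*32 + 9 = -55
U_4 = -2*(-55) + 12 = 122
U_5 = -2*122 + 15 = -229
U_6 = -2*(-229) + 18 = 476
U_7 = -2*476 + 21 = -931
U_8 = -2*(-931) + 24 = 1886
U_9 = -2*1886 + 27 = -3745

-3745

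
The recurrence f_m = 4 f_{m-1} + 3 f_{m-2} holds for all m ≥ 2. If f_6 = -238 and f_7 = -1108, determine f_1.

-4

Rearranging, f_{m-2} = (f_m - 4 f_{m-1}) / 3.
f_5 = (-1108 - 4*(-238)) / 3 = -156/3 = -52
f_4 = (-238 - 4*(-52)) / 3 = -30/3 = -10
f_3 = (-52 - 4*(-10)) / 3 = -12/3 = -4
f_2 = (-10 - 4*(-4)) / 3 = 6/3 = 2
f_1 = (-4 - 4*2) / 3 = -12/3 = -4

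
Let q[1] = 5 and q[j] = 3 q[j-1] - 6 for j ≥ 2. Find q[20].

The fixed point is -6/(1 - 3) = 3, so q[j] - 3 = 3(q[j-1] - 3).
Hence q[j] = 2·3^{j-1} + 3.
q[20] = 2·3^{19} + 3 = 2·1162261467 + 3 = 2324522937.

2324522937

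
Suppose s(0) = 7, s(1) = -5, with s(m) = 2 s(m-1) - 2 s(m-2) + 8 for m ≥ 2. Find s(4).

s(2) = 2·(-5) - 2·7 + 8 = -16
s(3) = 2·(-16) - 2·(-5) + 8 = -14
s(4) = 2·(-14) - 2·(-16) + 8 = 12

12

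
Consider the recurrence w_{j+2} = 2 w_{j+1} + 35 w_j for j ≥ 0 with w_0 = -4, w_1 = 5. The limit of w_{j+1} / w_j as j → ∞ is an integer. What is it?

The characteristic equation is r^2 - 2r - 35 = 0, which factors as (r - 7)(r + 5) = 0.
So the roots are 7 and -5. Since |7| > |-5| and the coefficient of 7^j is non-zero, the ratio tends to 7.

7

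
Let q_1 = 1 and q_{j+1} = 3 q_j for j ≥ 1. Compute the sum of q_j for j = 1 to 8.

q_2 = 3(1) = 3
q_3 = 3(3) = 9
q_4 = 3(9) = 27
q_5 = 3(27) = 81
q_6 = 3(81) = 243
q_7 = 3(243) = 729
q_8 = 3(729) = 2187
Sum = 1 + 3 + 9 + 27 + 81 + 243 + 729 + 2187 = 3280

3280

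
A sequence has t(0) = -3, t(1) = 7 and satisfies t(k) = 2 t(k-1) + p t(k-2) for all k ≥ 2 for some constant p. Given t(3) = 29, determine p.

t(2) = 14 - 3p
t(3) = 28 + p
So 28 + p = 29, giving p = 1.

1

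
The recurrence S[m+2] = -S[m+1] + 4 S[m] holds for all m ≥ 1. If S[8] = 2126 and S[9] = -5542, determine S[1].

-4

Rearranging, S[m-2] = (S[m] + S[m-1]) / 4.
S[7] = (-5542 + 2126) / 4 = -3416/4 = -854
S[6] = (2126 + (-854)) / 4 = 1272/4 = 318
S[5] = (-854 + 318) / 4 = -536/4 = -134
S[4] = (318 + (-134)) / 4 = 184/4 = 46
S[3] = (-134 + 46) / 4 = -88/4 = -22
S[2] = (46 + (-22)) / 4 = 24/4 = 6
S[1] = (-22 + 6) / 4 = -16/4 = -4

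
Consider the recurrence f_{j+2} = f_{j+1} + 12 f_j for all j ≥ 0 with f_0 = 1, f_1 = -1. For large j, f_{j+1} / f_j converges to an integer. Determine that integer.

4

The characteristic equation is r^2 - r - 12 = 0, which factors as (r - 4)(r + 3) = 0.
So the roots are 4 and -3. Since |4| > |-3| and the coefficient of 4^j is non-zero, the ratio tends to 4.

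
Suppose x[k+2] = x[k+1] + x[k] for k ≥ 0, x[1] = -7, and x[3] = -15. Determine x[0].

Let x[0] = v.
x[2] = -7 + v
x[3] = -14 + v
So -14 + v = -15, giving v = -1.

-1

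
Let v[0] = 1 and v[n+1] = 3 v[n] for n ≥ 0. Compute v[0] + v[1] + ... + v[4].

121

v[1] = 3·1 = 3
v[2] = 3·3 = 9
v[3] = 3·9 = 27
v[4] = 3·27 = 81
Sum = 1 + 3 + 9 + 27 + 81 = 121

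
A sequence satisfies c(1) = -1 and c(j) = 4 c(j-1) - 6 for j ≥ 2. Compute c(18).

-51539607550

The fixed point is -6/(1 - 4) = 2, so c(j) - 2 = 4(c(j-1) - 2).
Hence c(j) = -3·4^{j-1} + 2.
c(18) = -3·4^{17} + 2 = -3·17179869184 + 2 = -51539607550.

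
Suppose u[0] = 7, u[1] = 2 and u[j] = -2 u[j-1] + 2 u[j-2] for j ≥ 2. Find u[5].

-136

u[2] = -2*2 + 2*7 = 10
u[3] = -2*10 + 2*2 = -16
u[4] = -2*(-16) + 2*10 = 52
u[5] = -2*52 + 2*(-16) = -136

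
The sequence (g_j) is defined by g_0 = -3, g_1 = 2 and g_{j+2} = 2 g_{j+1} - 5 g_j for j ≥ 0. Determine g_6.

-241

g_2 = 2(2) - 5(-3) = 19
g_3 = 2(19) - 5(2) = 28
g_4 = 2(28) - 5(19) = -39
g_5 = 2(-39) - 5(28) = -218
g_6 = 2(-218) - 5(-39) = -241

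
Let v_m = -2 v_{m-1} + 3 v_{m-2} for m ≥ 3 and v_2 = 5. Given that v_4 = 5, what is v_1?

Let v_1 = y.
v_3 = -10 + 3y
v_4 = 35 - 6y
So 35 - 6y = 5, giving y = 5.

5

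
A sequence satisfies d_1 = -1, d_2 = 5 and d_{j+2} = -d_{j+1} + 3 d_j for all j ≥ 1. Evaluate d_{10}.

3191

d_3 = -5 + 3(-1) = -8
d_4 = -(-8) + 3(5) = 23
d_5 = -23 + 3(-8) = -47
d_6 = -(-47) + 3(23) = 116
d_7 = -116 + 3(-47) = -257
d_8 = -(-257) + 3(116) = 605
d_9 = -605 + 3(-257) = -1376
d_{10} = -(-1376) + 3(605) = 3191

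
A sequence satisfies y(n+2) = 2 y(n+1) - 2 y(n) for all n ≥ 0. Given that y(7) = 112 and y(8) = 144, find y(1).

Rearranging, y(n-2) = (y(n) - 2 y(n-1)) / -2.
y(6) = (144 - 2·112) / -2 = -80/-2 = 40
y(5) = (112 - 2·40) / -2 = 32/-2 = -16
y(4) = (40 - 2·(-16)) / -2 = 72/-2 = -36
y(3) = (-16 - 2·(-36)) / -2 = 56/-2 = -28
y(2) = (-36 - 2·(-28)) / -2 = 20/-2 = -10
y(1) = (-28 - 2·(-10)) / -2 = -8/-2 = 4

4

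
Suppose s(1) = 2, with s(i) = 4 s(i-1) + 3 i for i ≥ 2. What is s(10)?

s(2) = 4(2) + 6 = 14
s(3) = 4(14) + 9 = 65
s(4) = 4(65) + 12 = 272
s(5) = 4(272) + 15 = 1103
s(6) = 4(1103) + 18 = 4430
s(7) = 4(4430) + 21 = 17741
s(8) = 4(17741) + 24 = 70988
s(9) = 4(70988) + 27 = 283979
s(10) = 4(283979) + 30 = 1135946

1135946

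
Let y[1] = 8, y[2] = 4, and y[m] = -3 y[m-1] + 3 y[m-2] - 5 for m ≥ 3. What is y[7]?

832

y[3] = -3·4 + 3·8 - 5 = 7
y[4] = -3·7 + 3·4 - 5 = -14
y[5] = -3·(-14) + 3·7 - 5 = 58
y[6] = -3·58 + 3·(-14) - 5 = -221
y[7] = -3·(-221) + 3·58 - 5 = 832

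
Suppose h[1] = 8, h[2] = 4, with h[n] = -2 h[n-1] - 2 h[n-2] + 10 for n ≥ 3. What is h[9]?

h[3] = -2·4 - 2·8 + 10 = -14
h[4] = -2·(-14) - 2·4 + 10 = 30
h[5] = -2·30 - 2·(-14) + 10 = -22
h[6] = -2·(-22) - 2·30 + 10 = -6
h[7] = -2·(-6) - 2·(-22) + 10 = 66
h[8] = -2·66 - 2·(-6) + 10 = -110
h[9] = -2·(-110) - 2·66 + 10 = 98

98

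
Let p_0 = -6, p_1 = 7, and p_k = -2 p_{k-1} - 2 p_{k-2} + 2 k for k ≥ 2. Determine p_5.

-22

p_2 = -2·7 - 2·(-6) + 4 = 2
p_3 = -2·2 - 2·7 + 6 = -12
p_4 = -2·(-12) - 2·2 + 8 = 28
p_5 = -2·28 - 2·(-12) + 10 = -22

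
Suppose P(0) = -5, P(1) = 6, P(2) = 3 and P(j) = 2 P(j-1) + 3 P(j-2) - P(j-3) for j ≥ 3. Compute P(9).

14241

P(3) = 2·3 + 3·6 - (-5) = 29
P(4) = 2·29 + 3·3 - 6 = 61
P(5) = 2·61 + 3·29 - 3 = 206
P(6) = 2·206 + 3·61 - 29 = 566
P(7) = 2·566 + 3·206 - 61 = 1689
P(8) = 2·1689 + 3·566 - 206 = 4870
P(9) = 2·4870 + 3·1689 - 566 = 14241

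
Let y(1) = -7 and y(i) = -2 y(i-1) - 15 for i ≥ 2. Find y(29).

The fixed point is -15/(1 + 2) = -5, so y(i) + 5 = -2(y(i-1) + 5).
Hence y(i) = -2·(-2)^{i-1} - 5.
y(29) = -2·(-2)^{28} - 5 = -2·268435456 - 5 = -536870917.

-536870917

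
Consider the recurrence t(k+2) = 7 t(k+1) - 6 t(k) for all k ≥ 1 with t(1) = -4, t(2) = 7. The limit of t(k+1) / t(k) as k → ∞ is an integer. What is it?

6

The characteristic equation is r^2 - 7r + 6 = 0, which factors as (r - 6)(r - 1) = 0.
So the roots are 6 and 1. Since |6| > |1| and the coefficient of 6^k is non-zero, the ratio tends to 6.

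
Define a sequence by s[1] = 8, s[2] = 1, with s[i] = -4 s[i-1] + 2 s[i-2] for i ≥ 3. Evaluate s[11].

1611712

s[3] = -4(1) + 2(8) = 12
s[4] = -4(12) + 2(1) = -46
s[5] = -4(-46) + 2(12) = 208
s[6] = -4(208) + 2(-46) = -924
s[7] = -4(-924) + 2(208) = 4112
s[8] = -4(4112) + 2(-924) = -18296
s[9] = -4(-18296) + 2(4112) = 81408
s[10] = -4(81408) + 2(-18296) = -362224
s[11] = -4(-362224) + 2(81408) = 1611712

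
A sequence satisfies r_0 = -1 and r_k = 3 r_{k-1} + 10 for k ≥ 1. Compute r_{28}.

The fixed point is 10/(1 - 3) = -5, so r_k + 5 = 3(r_{k-1} + 5).
Hence r_k = 4·3^k - 5.
r_{28} = 4·3^{28} - 5 = 4·22876792454961 - 5 = 91507169819839.

91507169819839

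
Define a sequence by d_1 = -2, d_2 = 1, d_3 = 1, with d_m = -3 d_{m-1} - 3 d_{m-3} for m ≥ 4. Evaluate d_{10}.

d_4 = -3(1) - 3(-2) = 3
d_5 = -3(3) - 3(1) = -12
d_6 = -3(-12) - 3(1) = 33
d_7 = -3(33) - 3(3) = -108
d_8 = -3(-108) - 3(-12) = 360
d_9 = -3(360) - 3(33) = -1179
d_{10} = -3(-1179) - 3(-108) = 3861

3861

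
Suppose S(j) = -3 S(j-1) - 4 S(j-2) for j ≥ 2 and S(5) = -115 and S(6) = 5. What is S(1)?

5

Rearranging, S(j-2) = (S(j) + 3 S(j-1)) / -4.
S(4) = (5 + 3*(-115)) / -4 = -340/-4 = 85
S(3) = (-115 + 3*85) / -4 = 140/-4 = -35
S(2) = (85 + 3*(-35)) / -4 = -20/-4 = 5
S(1) = (-35 + 3*5) / -4 = -20/-4 = 5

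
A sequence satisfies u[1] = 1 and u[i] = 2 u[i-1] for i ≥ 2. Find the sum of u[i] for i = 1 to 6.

63

u[2] = 2(1) = 2
u[3] = 2(2) = 4
u[4] = 2(4) = 8
u[5] = 2(8) = 16
u[6] = 2(16) = 32
Sum = 1 + 2 + 4 + 8 + 16 + 32 = 63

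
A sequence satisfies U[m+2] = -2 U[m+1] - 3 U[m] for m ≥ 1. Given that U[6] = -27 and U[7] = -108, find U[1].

Rearranging, U[m-2] = (U[m] + 2 U[m-1]) / -3.
U[5] = (-108 + 2*(-27)) / -3 = -162/-3 = 54
U[4] = (-27 + 2*54) / -3 = 81/-3 = -27
U[3] = (54 + 2*(-27)) / -3 = 0/-3 = 0
U[2] = (-27 + 2*0) / -3 = -27/-3 = 9
U[1] = (0 + 2*9) / -3 = 18/-3 = -6

-6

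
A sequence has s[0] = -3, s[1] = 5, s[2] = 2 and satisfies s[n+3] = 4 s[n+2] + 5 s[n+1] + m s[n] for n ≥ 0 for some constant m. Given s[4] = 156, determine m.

-2

s[3] = 33 - 3m
s[4] = 142 - 7m
So 142 - 7m = 156, giving m = -2.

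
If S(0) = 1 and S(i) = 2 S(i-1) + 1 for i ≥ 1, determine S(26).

134217727

The fixed point is 1/(1 - 2) = -1, so S(i) + 1 = 2(S(i-1) + 1).
Hence S(i) = 2·2^i - 1.
S(26) = 2·2^{26} - 1 = 2·67108864 - 1 = 134217727.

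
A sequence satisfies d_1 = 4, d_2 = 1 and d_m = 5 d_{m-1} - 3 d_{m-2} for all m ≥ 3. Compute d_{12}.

d_3 = 5·1 - 3·4 = -7
d_4 = 5·(-7) - 3·1 = -38
d_5 = 5·(-38) - 3·(-7) = -169
d_6 = 5·(-169) - 3·(-38) = -731
d_7 = 5·(-731) - 3·(-169) = -3148
d_8 = 5·(-3148) - 3·(-731) = -13547
d_9 = 5·(-13547) - 3·(-3148) = -58291
d_{10} = 5·(-58291) - 3·(-13547) = -250814
d_{11} = 5·(-250814) - 3·(-58291) = -1079197
d_{12} = 5·(-1079197) - 3·(-250814) = -4643543

-4643543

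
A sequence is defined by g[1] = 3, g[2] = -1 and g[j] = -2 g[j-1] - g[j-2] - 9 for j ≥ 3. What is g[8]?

g[3] = -2·(-1) - 3 - 9 = -10
g[4] = -2·(-10) - (-1) - 9 = 12
g[5] = -2·12 - (-10) - 9 = -23
g[6] = -2·(-23) - 12 - 9 = 25
g[7] = -2·25 - (-23) - 9 = -36
g[8] = -2·(-36) - 25 - 9 = 38

38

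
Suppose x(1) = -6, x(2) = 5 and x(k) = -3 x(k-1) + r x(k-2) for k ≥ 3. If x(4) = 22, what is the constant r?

-1

x(3) = -15 - 6r
x(4) = 45 + 23r
So 45 + 23r = 22, giving r = -1.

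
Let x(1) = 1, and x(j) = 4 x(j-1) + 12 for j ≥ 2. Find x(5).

1276

x(2) = 4·1 + 12 = 16
x(3) = 4·16 + 12 = 76
x(4) = 4·76 + 12 = 316
x(5) = 4·316 + 12 = 1276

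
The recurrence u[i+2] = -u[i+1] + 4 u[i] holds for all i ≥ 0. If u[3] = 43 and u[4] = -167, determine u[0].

Rearranging, u[i-2] = (u[i] + u[i-1]) / 4.
u[2] = (-167 + 43) / 4 = -124/4 = -31
u[1] = (43 + (-31)) / 4 = 12/4 = 3
u[0] = (-31 + 3) / 4 = -28/4 = -7

-7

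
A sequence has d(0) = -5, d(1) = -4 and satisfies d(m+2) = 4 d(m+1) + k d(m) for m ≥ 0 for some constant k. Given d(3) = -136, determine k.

3

d(2) = -16 - 5k
d(3) = -64 - 24k
So -64 - 24k = -136, giving k = 3.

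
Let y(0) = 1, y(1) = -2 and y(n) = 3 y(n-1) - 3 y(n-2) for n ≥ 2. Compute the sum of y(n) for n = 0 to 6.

-139

y(2) = 3·(-2) - 3·1 = -9
y(3) = 3·(-9) - 3·(-2) = -21
y(4) = 3·(-21) - 3·(-9) = -36
y(5) = 3·(-36) - 3·(-21) = -45
y(6) = 3·(-45) - 3·(-36) = -27
Sum = 1 + (-2) + (-9) + (-21) + (-36) + (-45) + (-27) = -139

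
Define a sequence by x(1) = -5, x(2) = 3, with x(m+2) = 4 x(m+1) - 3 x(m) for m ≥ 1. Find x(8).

8739

x(3) = 4*3 - 3*(-5) = 27
x(4) = 4*27 - 3*3 = 99
x(5) = 4*99 - 3*27 = 315
x(6) = 4*315 - 3*99 = 963
x(7) = 4*963 - 3*315 = 2907
x(8) = 4*2907 - 3*963 = 8739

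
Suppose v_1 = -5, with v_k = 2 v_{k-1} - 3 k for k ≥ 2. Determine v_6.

v_2 = 2*(-5) - 6 = -16
v_3 = 2*(-16) - 9 = -41
v_4 = 2*(-41) - 12 = -94
v_5 = 2*(-94) - 15 = -203
v_6 = 2*(-203) - 18 = -424

-424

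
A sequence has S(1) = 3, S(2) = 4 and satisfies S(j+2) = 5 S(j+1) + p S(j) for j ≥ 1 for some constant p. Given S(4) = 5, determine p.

S(3) = 20 + 3p
S(4) = 100 + 19p
So 100 + 19p = 5, giving p = -5.

-5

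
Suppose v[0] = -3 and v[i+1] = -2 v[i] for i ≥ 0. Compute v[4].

v[1] = -2·(-3) = 6
v[2] = -2·6 = -12
v[3] = -2·(-12) = 24
v[4] = -2·24 = -48

-48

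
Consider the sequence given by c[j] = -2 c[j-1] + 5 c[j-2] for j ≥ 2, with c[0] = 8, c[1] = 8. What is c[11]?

c[2] = -2*8 + 5*8 = 24
c[3] = -2*24 + 5*8 = -8
c[4] = -2*(-8) + 5*24 = 136
c[5] = -2*136 + 5*(-8) = -312
c[6] = -2*(-312) + 5*136 = 1304
c[7] = -2*1304 + 5*(-312) = -4168
c[8] = -2*(-4168) + 5*1304 = 14856
c[9] = -2*14856 + 5*(-4168) = -50552
c[10] = -2*(-50552) + 5*14856 = 175384
c[11] = -2*175384 + 5*(-50552) = -603528

-603528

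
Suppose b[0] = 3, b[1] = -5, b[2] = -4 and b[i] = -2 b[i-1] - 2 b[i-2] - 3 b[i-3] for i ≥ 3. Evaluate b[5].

-16

b[3] = -2*(-4) - 2*(-5) - 3*3 = 9
b[4] = -2*9 - 2*(-4) - 3*(-5) = 5
b[5] = -2*5 - 2*9 - 3*(-4) = -16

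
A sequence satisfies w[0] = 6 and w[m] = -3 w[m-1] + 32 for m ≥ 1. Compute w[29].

137260754729774

The fixed point is 32/(1 + 3) = 8, so w[m] - 8 = -3(w[m-1] - 8).
Hence w[m] = -2·(-3)^m + 8.
w[29] = -2·(-3)^{29} + 8 = -2·-68630377364883 + 8 = 137260754729774.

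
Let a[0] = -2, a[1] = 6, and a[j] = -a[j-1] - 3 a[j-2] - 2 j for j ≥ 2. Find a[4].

a[2] = -6 - 3(-2) - 4 = -4
a[3] = -(-4) - 3(6) - 6 = -20
a[4] = -(-20) - 3(-4) - 8 = 24

24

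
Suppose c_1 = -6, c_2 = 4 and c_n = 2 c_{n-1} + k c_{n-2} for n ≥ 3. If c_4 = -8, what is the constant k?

3

c_3 = 8 - 6k
c_4 = 16 - 8k
So 16 - 8k = -8, giving k = 3.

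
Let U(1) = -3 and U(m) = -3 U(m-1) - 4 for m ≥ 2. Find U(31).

-411782264189299

The fixed point is -4/(1 + 3) = -1, so U(m) + 1 = -3(U(m-1) + 1).
Hence U(m) = -2·(-3)^{m-1} - 1.
U(31) = -2·(-3)^{30} - 1 = -2·205891132094649 - 1 = -411782264189299.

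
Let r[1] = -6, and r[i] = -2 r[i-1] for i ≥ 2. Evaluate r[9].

-1536

r[2] = -2*(-6) = 12
r[3] = -2*12 = -24
r[4] = -2*(-24) = 48
r[5] = -2*48 = -96
r[6] = -2*(-96) = 192
r[7] = -2*192 = -384
r[8] = -2*(-384) = 768
r[9] = -2*768 = -1536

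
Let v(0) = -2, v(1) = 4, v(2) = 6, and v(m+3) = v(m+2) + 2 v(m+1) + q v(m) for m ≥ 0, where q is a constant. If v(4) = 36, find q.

5

v(3) = 14 - 2q
v(4) = 26 + 2q
So 26 + 2q = 36, giving q = 5.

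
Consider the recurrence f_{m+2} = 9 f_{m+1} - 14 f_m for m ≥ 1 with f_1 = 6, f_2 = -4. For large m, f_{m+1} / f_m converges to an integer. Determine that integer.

The characteristic equation is r^2 - 9r + 14 = 0, which factors as (r - 7)(r - 2) = 0.
So the roots are 7 and 2. Since |7| > |2| and the coefficient of 7^m is non-zero, the ratio tends to 7.

7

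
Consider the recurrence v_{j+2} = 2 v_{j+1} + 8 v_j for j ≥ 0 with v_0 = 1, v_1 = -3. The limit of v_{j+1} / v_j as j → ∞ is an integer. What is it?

The characteristic equation is r^2 - 2r - 8 = 0, which factors as (r - 4)(r + 2) = 0.
So the roots are 4 and -2. Since |4| > |-2| and the coefficient of 4^j is non-zero, the ratio tends to 4.

4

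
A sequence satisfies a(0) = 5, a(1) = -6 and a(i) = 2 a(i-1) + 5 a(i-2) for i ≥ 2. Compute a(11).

209236

a(2) = 2(-6) + 5(5) = 13
a(3) = 2(13) + 5(-6) = -4
a(4) = 2(-4) + 5(13) = 57
a(5) = 2(57) + 5(-4) = 94
a(6) = 2(94) + 5(57) = 473
a(7) = 2(473) + 5(94) = 1416
a(8) = 2(1416) + 5(473) = 5197
a(9) = 2(5197) + 5(1416) = 17474
a(10) = 2(17474) + 5(5197) = 60933
a(11) = 2(60933) + 5(17474) = 209236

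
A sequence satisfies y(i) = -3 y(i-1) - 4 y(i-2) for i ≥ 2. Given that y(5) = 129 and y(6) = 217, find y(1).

Rearranging, y(i-2) = (y(i) + 3 y(i-1)) / -4.
y(4) = (217 + 3·129) / -4 = 604/-4 = -151
y(3) = (129 + 3·(-151)) / -4 = -324/-4 = 81
y(2) = (-151 + 3·81) / -4 = 92/-4 = -23
y(1) = (81 + 3·(-23)) / -4 = 12/-4 = -3

-3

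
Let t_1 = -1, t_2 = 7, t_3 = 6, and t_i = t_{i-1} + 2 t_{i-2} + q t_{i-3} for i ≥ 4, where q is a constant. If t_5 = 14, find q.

-3

t_4 = 20 - q
t_5 = 32 + 6q
So 32 + 6q = 14, giving q = -3.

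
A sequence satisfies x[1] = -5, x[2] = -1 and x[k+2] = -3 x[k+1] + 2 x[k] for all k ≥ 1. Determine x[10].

x[3] = -3(-1) + 2(-5) = -7
x[4] = -3(-7) + 2(-1) = 19
x[5] = -3(19) + 2(-7) = -71
x[6] = -3(-71) + 2(19) = 251
x[7] = -3(251) + 2(-71) = -895
x[8] = -3(-895) + 2(251) = 3187
x[9] = -3(3187) + 2(-895) = -11351
x[10] = -3(-11351) + 2(3187) = 40427

40427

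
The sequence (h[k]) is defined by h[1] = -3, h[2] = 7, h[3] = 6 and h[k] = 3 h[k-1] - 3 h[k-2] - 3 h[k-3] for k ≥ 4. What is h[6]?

-99

h[4] = 3(6) - 3(7) - 3(-3) = 6
h[5] = 3(6) - 3(6) - 3(7) = -21
h[6] = 3(-21) - 3(6) - 3(6) = -99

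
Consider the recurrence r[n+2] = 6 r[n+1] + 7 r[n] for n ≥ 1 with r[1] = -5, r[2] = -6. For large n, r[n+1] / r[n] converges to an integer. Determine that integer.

The characteristic equation is r^2 - 6r - 7 = 0, which factors as (r - 7)(r + 1) = 0.
So the roots are 7 and -1. Since |7| > |-1| and the coefficient of 7^n is non-zero, the ratio tends to 7.

7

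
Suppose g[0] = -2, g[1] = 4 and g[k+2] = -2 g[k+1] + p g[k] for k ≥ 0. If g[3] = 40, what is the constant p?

3

g[2] = -8 - 2p
g[3] = 16 + 8p
So 16 + 8p = 40, giving p = 3.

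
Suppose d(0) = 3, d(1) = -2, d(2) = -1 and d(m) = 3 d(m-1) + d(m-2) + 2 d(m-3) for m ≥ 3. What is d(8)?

-257

d(3) = 3(-1) + (-2) + 2(3) = 1
d(4) = 3(1) + (-1) + 2(-2) = -2
d(5) = 3(-2) + 1 + 2(-1) = -7
d(6) = 3(-7) + (-2) + 2(1) = -21
d(7) = 3(-21) + (-7) + 2(-2) = -74
d(8) = 3(-74) + (-21) + 2(-7) = -257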